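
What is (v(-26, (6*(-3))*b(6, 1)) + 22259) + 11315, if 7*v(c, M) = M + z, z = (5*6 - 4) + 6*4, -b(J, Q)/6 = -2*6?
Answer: 33396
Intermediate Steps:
b(J, Q) = 72 (b(J, Q) = -(-12)*6 = -6*(-12) = 72)
z = 50 (z = (30 - 4) + 24 = 26 + 24 = 50)
v(c, M) = 50/7 + M/7 (v(c, M) = (M + 50)/7 = (50 + M)/7 = 50/7 + M/7)
(v(-26, (6*(-3))*b(6, 1)) + 22259) + 11315 = ((50/7 + ((6*(-3))*72)/7) + 22259) + 11315 = ((50/7 + (-18*72)/7) + 22259) + 11315 = ((50/7 + (⅐)*(-1296)) + 22259) + 11315 = ((50/7 - 1296/7) + 22259) + 11315 = (-178 + 22259) + 11315 = 22081 + 11315 = 33396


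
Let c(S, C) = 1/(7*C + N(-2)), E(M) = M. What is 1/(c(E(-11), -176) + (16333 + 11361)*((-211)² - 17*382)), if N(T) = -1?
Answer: 1233/1298496636953 ≈ 9.4956e-10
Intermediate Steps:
c(S, C) = 1/(-1 + 7*C) (c(S, C) = 1/(7*C - 1) = 1/(-1 + 7*C))
1/(c(E(-11), -176) + (16333 + 11361)*((-211)² - 17*382)) = 1/(1/(-1 + 7*(-176)) + (16333 + 11361)*((-211)² - 17*382)) = 1/(1/(-1 - 1232) + 27694*(44521 - 6494)) = 1/(1/(-1233) + 27694*38027) = 1/(-1/1233 + 1053119738) = 1/(1298496636953/1233) = 1233/1298496636953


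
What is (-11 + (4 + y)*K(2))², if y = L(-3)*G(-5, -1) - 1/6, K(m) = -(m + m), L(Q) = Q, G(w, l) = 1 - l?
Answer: 49/9 ≈ 5.4444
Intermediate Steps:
K(m) = -2*m
y = -37/6 (y = -3*(1 - 1*(-1)) - 1/6 = -3*(1 + 1) - 1*⅙ = -3*2 - ⅙ = -6 - ⅙ = -37/6 ≈ -6.1667)
(-11 + (4 + y)*K(2))² = (-11 + (4 - 37/6)*(-2*2))² = (-11 - 13/6*(-4))² = (-11 + 26/3)² = (-7/3)² = 49/9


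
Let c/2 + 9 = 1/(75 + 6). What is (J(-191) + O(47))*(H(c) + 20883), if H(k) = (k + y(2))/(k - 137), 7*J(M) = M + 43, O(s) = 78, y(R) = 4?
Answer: 104333881538/87871 ≈ 1.1874e+6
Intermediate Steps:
c = -1456/81 (c = -18 + 2/(75 + 6) = -18 + 2/81 = -1456/81 ≈ -17.975)
J(M) = 43/7 + M/7 (J(M) = (M + 43)/7 = (43 + M)/7 = 43/7 + M/7)
H(k) = (4 + k)/(-137 + k) (H(k) = (k + 4)/(k - 137) = (4 + k)/(-137 + k))
(J(-191) + O(47))*(H(c) + 20883) = ((43/7 + (⅐)*(-191)) + 78)*((4 - 1456/81)/(-137 - 1456/81) + 20883) = ((43/7 - 191/7) + 78)*(-1132/81/(-12553/81) + 20883) = (-148/7 + 78)*(-81/12553*(-1132/81) + 20883) = 398*(1132/12553 + 20883)/7 = (398/7)*(262145431/12553) = 104333881538/87871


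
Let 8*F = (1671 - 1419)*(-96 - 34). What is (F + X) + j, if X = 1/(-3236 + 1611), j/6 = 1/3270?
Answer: -725326659/177125 ≈ -4095.0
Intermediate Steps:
F = -4095 (F = ((1671 - 1419)*(-96 - 34))/8 = (252*(-130))/8 = (⅛)*(-32760) = -4095)
j = 1/545 (j = 6/3270 = 6*(1/3270) = 1/545 ≈ 0.0018349)
X = -1/1625 (X = 1/(-1625) = -1/1625 ≈ -0.00061538)
(F + X) + j = (-4095 - 1/1625) + 1/545 = -6654376/1625 + 1/545 = -725326659/177125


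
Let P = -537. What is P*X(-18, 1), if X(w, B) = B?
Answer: -537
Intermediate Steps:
P*X(-18, 1) = -537*1 = -537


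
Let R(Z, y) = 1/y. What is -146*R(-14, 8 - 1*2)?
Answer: -73/3 ≈ -24.333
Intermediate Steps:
-146*R(-14, 8 - 1*2) = -146/(8 - 1*2) = -146/(8 - 2) = -146/6 = -146*1/6 = -73/3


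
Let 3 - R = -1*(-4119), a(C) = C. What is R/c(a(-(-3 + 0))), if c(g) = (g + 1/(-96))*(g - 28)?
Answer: 56448/1025 ≈ 55.071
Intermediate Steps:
R = -4116 (R = 3 - (-1)*(-4119) = 3 - 1*4119 = 3 - 4119 = -4116)
c(g) = (-28 + g)*(-1/96 + g) (c(g) = (g - 1/96)*(-28 + g) = (-1/96 + g)*(-28 + g) = (-28 + g)*(-1/96 + g))
R/c(a(-(-3 + 0))) = -4116/(7/24 + (-(-3 + 0))² - (-2689)*(-3 + 0)/96) = -4116/(7/24 + (-1*(-3))² - (-2689)*(-3)/96) = -4116/(7/24 + 3² - 2689/96*3) = -4116/(7/24 + 9 - 2689/32) = -4116/(-7175/96) = -4116*(-96/7175) = 56448/1025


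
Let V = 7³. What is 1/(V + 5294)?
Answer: 1/5637 ≈ 0.00017740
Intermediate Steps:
V = 343
1/(V + 5294) = 1/(343 + 5294) = 1/5637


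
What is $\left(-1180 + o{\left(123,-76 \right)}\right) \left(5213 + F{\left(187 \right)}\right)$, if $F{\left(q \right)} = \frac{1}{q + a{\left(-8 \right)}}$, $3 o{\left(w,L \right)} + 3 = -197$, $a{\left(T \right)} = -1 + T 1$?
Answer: $- \frac{578400350}{89} \approx -6.4989 \cdot 10^{6}$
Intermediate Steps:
$a{\left(T \right)} = -1 + T$
$o{\left(w,L \right)} = - \frac{200}{3}$ ($o{\left(w,L \right)} = -1 + \frac{1}{3} \left(-197\right) = -1 - \frac{197}{3} = - \frac{200}{3}$)
$F{\left(q \right)} = \frac{1}{-9 + q}$ ($F{\left(q \right)} = \frac{1}{q - 9} = \frac{1}{-9 + q}$)
$\left(-1180 + o{\left(123,-76 \right)}\right) \left(5213 + F{\left(187 \right)}\right) = \left(-1180 - \frac{200}{3}\right) \left(5213 + \frac{1}{-9 + 187}\right) = - \frac{3740 \left(5213 + \frac{1}{178}\right)}{3} = \left(- \frac{3740}{3}\right) \frac{927915}{178} = - \frac{578400350}{89}$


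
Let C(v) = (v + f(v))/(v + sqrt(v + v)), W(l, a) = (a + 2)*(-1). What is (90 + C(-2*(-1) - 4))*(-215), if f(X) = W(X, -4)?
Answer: -19350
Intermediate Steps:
W(l, a) = -2 - a (W(l, a) = (2 + a)*(-1) = -2 - a)
f(X) = 2 (f(X) = -2 - 1*(-4) = -2 + 4 = 2)
C(v) = (2 + v)/(v + sqrt(2)*sqrt(v)) (C(v) = (v + 2)/(v + sqrt(v + v)) = (2 + v)/(v + sqrt(2*v)) = (2 + v)/(v + sqrt(2)*sqrt(v)))
(90 + C(-2*(-1) - 4))*(-215) = (90 + (2 + (-2*(-1) - 4))/((-2*(-1) - 4) + sqrt(2)*sqrt(-2*(-1) - 4)))*(-215) = (90 + (2 + (2 - 4))/((2 - 4) + sqrt(2)*sqrt(2 - 4)))*(-215) = (90 + (2 - 2)/(-2 + sqrt(2)*sqrt(-2)))*(-215) = (90 + 0/(-2 + sqrt(2)*(I*sqrt(2))))*(-215) = (90 + 0/(-2 + 2*I))*(-215) = (90 + ((-2 - 2*I)/8)*0)*(-215) = (90 + 0)*(-215) = 90*(-215) = -19350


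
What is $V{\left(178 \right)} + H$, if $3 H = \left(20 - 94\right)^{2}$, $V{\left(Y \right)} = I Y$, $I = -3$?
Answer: $\frac{3874}{3} \approx 1291.3$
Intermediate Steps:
$V{\left(Y \right)} = - 3 Y$
$H = \frac{5476}{3}$ ($H = \frac{\left(20 - 94\right)^{2}}{3} = \frac{\left(-74\right)^{2}}{3} = \frac{1}{3} \cdot 5476 = \frac{5476}{3} \approx 1825.3$)
$V{\left(178 \right)} + H = \left(-3\right) 178 + \frac{5476}{3} = -534 + \frac{5476}{3} = \frac{3874}{3}$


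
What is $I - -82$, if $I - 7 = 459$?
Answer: $548$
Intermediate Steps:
$I = 466$ ($I = 7 + 459 = 466$)
$I - -82 = 466 - -82 = 466 + \left(-99 + 181\right) = 466 + 82 = 548$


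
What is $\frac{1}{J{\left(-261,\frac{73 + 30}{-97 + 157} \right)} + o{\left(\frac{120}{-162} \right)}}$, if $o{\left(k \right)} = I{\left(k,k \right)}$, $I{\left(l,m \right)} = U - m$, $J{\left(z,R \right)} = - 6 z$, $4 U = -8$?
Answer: $\frac{27}{42248} \approx 0.00063908$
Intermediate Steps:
$U = -2$ ($U = \frac{1}{4} \left(-8\right) = -2$)
$I{\left(l,m \right)} = -2 - m$
$o{\left(k \right)} = -2 - k$
$\frac{1}{J{\left(-261,\frac{73 + 30}{-97 + 157} \right)} + o{\left(\frac{120}{-162} \right)}} = \frac{1}{\left(-6\right) \left(-261\right) - \left(2 + \frac{120}{-162}\right)} = \frac{1}{1566 - \left(2 + 120 \left(- \frac{1}{162}\right)\right)} = \frac{1}{1566 - \frac{34}{27}} = \frac{1}{\frac{42248}{27}} = \frac{27}{42248}$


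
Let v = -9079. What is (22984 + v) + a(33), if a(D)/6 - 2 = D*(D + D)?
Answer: 26985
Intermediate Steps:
a(D) = 12 + 12*D² (a(D) = 12 + 6*(D*(D + D)) = 12 + 6*(D*(2*D)) = 12 + 6*(2*D²) = 12 + 12*D²)
(22984 + v) + a(33) = (22984 - 9079) + (12 + 12*33²) = 13905 + (12 + 12*1089) = 13905 + (12 + 13068) = 13905 + 13080 = 26985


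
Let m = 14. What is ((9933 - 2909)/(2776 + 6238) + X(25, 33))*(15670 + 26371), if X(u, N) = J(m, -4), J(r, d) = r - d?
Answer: 3558266158/4507 ≈ 7.8950e+5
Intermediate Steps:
X(u, N) = 18 (X(u, N) = 14 - 1*(-4) = 14 + 4 = 18)
((9933 - 2909)/(2776 + 6238) + X(25, 33))*(15670 + 26371) = ((9933 - 2909)/(2776 + 6238) + 18)*(15670 + 26371) = (7024/9014 + 18)*42041 = (7024*(1/9014) + 18)*42041 = (3512/4507 + 18)*42041 = (84638/4507)*42041 = 3558266158/4507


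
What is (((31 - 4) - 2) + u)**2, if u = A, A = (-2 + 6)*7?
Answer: 2809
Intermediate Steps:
A = 28 (A = 4*7 = 28)
u = 28
(((31 - 4) - 2) + u)**2 = (((31 - 4) - 2) + 28)**2 = ((27 - 2) + 28)**2 = (25 + 28)**2 = 53**2 = 2809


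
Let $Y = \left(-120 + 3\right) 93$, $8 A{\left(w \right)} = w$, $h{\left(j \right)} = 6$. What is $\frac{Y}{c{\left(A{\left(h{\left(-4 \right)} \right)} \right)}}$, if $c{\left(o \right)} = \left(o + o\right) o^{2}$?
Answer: $-12896$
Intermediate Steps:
$A{\left(w \right)} = \frac{w}{8}$
$c{\left(o \right)} = 2 o^{3}$ ($c{\left(o \right)} = 2 o o^{2} = 2 o^{3}$)
$Y = -10881$ ($Y = \left(-117\right) 93 = -10881$)
$\frac{Y}{c{\left(A{\left(h{\left(-4 \right)} \right)} \right)}} = - \frac{10881}{2 \left(\frac{1}{8} \cdot 6\right)^{3}} = - \frac{10881}{2 \left(\frac{3}{4}\right)^{3}} = - \frac{10881}{2 \cdot \frac{27}{64}} = - \frac{10881}{\frac{27}{32}} = \left(-10881\right) \frac{32}{27} = -12896$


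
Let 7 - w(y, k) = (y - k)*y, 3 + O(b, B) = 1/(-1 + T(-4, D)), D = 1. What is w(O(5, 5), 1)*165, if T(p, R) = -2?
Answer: -3685/3 ≈ -1228.3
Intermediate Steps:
O(b, B) = -10/3 (O(b, B) = -3 + 1/(-1 - 2) = -3 + 1/(-3) = -3 - ⅓ = -10/3)
w(y, k) = 7 - y*(y - k) (w(y, k) = 7 - (y - k)*y = 7 - y*(y - k))
w(O(5, 5), 1)*165 = (7 - (-10/3)² + 1*(-10/3))*165 = (7 - 1*100/9 - 10/3)*165 = (7 - 100/9 - 10/3)*165 = -67/9*165 = -3685/3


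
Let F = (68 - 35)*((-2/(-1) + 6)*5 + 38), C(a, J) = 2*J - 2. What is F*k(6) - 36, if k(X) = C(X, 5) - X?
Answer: 5112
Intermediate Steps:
C(a, J) = -2 + 2*J
k(X) = 8 - X (k(X) = (-2 + 2*5) - X = (-2 + 10) - X = 8 - X)
F = 2574 (F = 33*((-2*(-1) + 6)*5 + 38) = 33*((2 + 6)*5 + 38) = 33*(8*5 + 38) = 33*(40 + 38) = 33*78 = 2574)
F*k(6) - 36 = 2574*(8 - 1*6) - 36 = 2574*(8 - 6) - 36 = 2574*2 - 36 = 5148 - 36 = 5112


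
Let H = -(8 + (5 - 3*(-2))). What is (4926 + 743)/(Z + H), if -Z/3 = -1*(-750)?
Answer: -5669/2269 ≈ -2.4985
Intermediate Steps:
Z = -2250 (Z = -(-3)*(-750) = -3*750 = -2250)
H = -19 (H = -(8 + (5 + 6)) = -(8 + 11) = -1*19 = -19)
(4926 + 743)/(Z + H) = (4926 + 743)/(-2250 - 19) = 5669/(-2269) = 5669*(-1/2269) = -5669/2269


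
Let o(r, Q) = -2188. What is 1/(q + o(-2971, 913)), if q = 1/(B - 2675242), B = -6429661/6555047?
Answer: -17536343476035/38369519532119627 ≈ -0.00045704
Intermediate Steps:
B = -6429661/6555047 (B = -6429661*1/6555047 = -6429661/6555047 ≈ -0.98087)
q = -6555047/17536343476035 (q = 1/(-6429661/6555047 - 2675242) = 1/(-17536343476035/6555047) = -6555047/17536343476035 ≈ -3.7380e-7)
1/(q + o(-2971, 913)) = 1/(-6555047/17536343476035 - 2188) = 1/(-38369519532119627/17536343476035) = -17536343476035/38369519532119627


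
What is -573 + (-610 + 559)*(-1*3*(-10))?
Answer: -2103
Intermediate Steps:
-573 + (-610 + 559)*(-1*3*(-10)) = -573 - (-153)*(-10) = -573 - 51*30 = -573 - 1530 = -2103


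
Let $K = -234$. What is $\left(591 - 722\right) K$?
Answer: $30654$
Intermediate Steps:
$\left(591 - 722\right) K = \left(591 - 722\right) \left(-234\right) = \left(-131\right) \left(-234\right) = 30654$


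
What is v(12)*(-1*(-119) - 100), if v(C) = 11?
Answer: 209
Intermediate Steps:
v(12)*(-1*(-119) - 100) = 11*(-1*(-119) - 100) = 11*(119 - 100) = 11*19 = 209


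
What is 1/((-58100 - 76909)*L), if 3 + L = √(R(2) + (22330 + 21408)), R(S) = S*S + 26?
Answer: -1/1969286277 - 2*√10942/5907858831 ≈ -3.5920e-8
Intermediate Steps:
R(S) = 26 + S² (R(S) = S² + 26 = 26 + S²)
L = -3 + 2*√10942 (L = -3 + √((26 + 2²) + (22330 + 21408)) = -3 + √((26 + 4) + 43738) = -3 + √(30 + 43738) = -3 + √43768 = -3 + 2*√10942 ≈ 206.21)
1/((-58100 - 76909)*L) = 1/((-58100 - 76909)*(-3 + 2*√10942)) = 1/((-135009)*(-3 + 2*√10942)) = -1/(135009*(-3 + 2*√10942))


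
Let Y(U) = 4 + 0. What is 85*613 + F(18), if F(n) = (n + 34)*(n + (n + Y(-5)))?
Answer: 54185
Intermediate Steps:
Y(U) = 4
F(n) = (4 + 2*n)*(34 + n) (F(n) = (n + 34)*(n + (n + 4)) = (34 + n)*(n + (4 + n)) = (34 + n)*(4 + 2*n) = (4 + 2*n)*(34 + n))
85*613 + F(18) = 85*613 + (136 + 2*18² + 72*18) = 52105 + (136 + 2*324 + 1296) = 52105 + (136 + 648 + 1296) = 52105 + 2080 = 54185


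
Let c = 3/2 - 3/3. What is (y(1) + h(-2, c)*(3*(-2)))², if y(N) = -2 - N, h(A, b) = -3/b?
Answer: 1089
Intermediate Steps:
c = ½ (c = 3*(½) - 3*⅓ = 3/2 - 1 = ½ ≈ 0.50000)
(y(1) + h(-2, c)*(3*(-2)))² = ((-2 - 1*1) + (-3/½)*(3*(-2)))² = ((-2 - 1) - 3*2*(-6))² = (-3 - 6*(-6))² = (-3 + 36)² = 33² = 1089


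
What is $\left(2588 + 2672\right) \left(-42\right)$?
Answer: $-220920$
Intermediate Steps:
$\left(2588 + 2672\right) \left(-42\right) = 5260 \left(-42\right) = -220920$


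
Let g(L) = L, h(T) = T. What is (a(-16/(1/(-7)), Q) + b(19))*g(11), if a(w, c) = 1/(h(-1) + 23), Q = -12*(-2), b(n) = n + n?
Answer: 837/2 ≈ 418.50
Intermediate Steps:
b(n) = 2*n
Q = 24 (Q = -3*(-8) = 24)
a(w, c) = 1/22 (a(w, c) = 1/(-1 + 23) = 1/22)
(a(-16/(1/(-7)), Q) + b(19))*g(11) = (1/22 + 2*19)*11 = (1/22 + 38)*11 = (837/22)*11 = 837/2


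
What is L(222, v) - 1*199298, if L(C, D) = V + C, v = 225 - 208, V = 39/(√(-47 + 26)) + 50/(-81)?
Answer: -16125206/81 - 13*I*√21/7 ≈ -1.9908e+5 - 8.5105*I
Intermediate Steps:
V = -50/81 - 13*I*√21/7 (V = 39/(√(-21)) + 50*(-1/81) = 39/((I*√21)) - 50/81 = 39*(-I*√21/21) - 50/81 = -13*I*√21/7 - 50/81 = -50/81 - 13*I*√21/7 ≈ -0.61728 - 8.5105*I)
v = 17
L(C, D) = -50/81 + C - 13*I*√21/7 (L(C, D) = (-50/81 - 13*I*√21/7) + C = -50/81 + C - 13*I*√21/7)
L(222, v) - 1*199298 = (-50/81 + 222 - 13*I*√21/7) - 1*199298 = (17932/81 - 13*I*√21/7) - 199298 = -16125206/81 - 13*I*√21/7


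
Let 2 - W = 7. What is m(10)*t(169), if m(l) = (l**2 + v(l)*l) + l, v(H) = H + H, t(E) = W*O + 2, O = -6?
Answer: 9920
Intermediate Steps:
W = -5 (W = 2 - 1*7 = 2 - 7 = -5)
t(E) = 32 (t(E) = -5*(-6) + 2 = 30 + 2 = 32)
v(H) = 2*H
m(l) = l + 3*l**2 (m(l) = (l**2 + (2*l)*l) + l = (l**2 + 2*l**2) + l = 3*l**2 + l = l + 3*l**2)
m(10)*t(169) = (10*(1 + 3*10))*32 = (10*(1 + 30))*32 = (10*31)*32 = 310*32 = 9920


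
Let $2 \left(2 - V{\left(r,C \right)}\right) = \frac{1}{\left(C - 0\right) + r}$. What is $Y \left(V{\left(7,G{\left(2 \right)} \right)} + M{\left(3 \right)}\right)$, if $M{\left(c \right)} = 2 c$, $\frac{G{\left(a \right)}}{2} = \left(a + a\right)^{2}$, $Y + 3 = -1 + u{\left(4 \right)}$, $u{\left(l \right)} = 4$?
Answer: $0$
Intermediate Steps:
$Y = 0$ ($Y = -3 + \left(-1 + 4\right) = -3 + 3 = 0$)
$G{\left(a \right)} = 8 a^{2}$ ($G{\left(a \right)} = 2 \left(a + a\right)^{2} = 2 \left(2 a\right)^{2} = 2 \cdot 4 a^{2} = 8 a^{2}$)
$V{\left(r,C \right)} = 2 - \frac{1}{2 \left(C + r\right)}$ ($V{\left(r,C \right)} = 2 - \frac{1}{2 \left(\left(C - 0\right) + r\right)} = 2 - \frac{1}{2 \left(\left(C + 0\right) + r\right)} = 2 - \frac{1}{2 \left(C + r\right)}$)
$Y \left(V{\left(7,G{\left(2 \right)} \right)} + M{\left(3 \right)}\right) = 0 \left(\frac{- \frac{1}{2} + 2 \cdot 8 \cdot 2^{2} + 2 \cdot 7}{8 \cdot 2^{2} + 7} + 2 \cdot 3\right) = 0 \left(\frac{- \frac{1}{2} + 2 \cdot 8 \cdot 4 + 14}{8 \cdot 4 + 7} + 6\right) = 0 \left(\frac{- \frac{1}{2} + 2 \cdot 32 + 14}{32 + 7} + 6\right) = 0 \left(\frac{- \frac{1}{2} + 64 + 14}{39} + 6\right) = 0 \left(\frac{1}{39} \cdot \frac{155}{2} + 6\right) = 0 \left(\frac{155}{78} + 6\right) = 0 \cdot \frac{623}{78} = 0$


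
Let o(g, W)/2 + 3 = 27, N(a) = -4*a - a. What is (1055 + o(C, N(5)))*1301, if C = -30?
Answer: 1435003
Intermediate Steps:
N(a) = -5*a
o(g, W) = 48 (o(g, W) = -6 + 2*27 = -6 + 54 = 48)
(1055 + o(C, N(5)))*1301 = (1055 + 48)*1301 = 1103*1301 = 1435003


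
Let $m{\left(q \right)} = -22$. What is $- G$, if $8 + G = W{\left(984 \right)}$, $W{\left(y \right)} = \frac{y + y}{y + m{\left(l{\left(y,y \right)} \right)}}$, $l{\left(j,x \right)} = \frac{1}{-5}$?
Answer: $\frac{2864}{481} \approx 5.9543$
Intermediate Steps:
$l{\left(j,x \right)} = - \frac{1}{5}$
$W{\left(y \right)} = \frac{2 y}{-22 + y}$ ($W{\left(y \right)} = \frac{y + y}{y - 22} = \frac{2 y}{-22 + y}$)
$G = - \frac{2864}{481}$ ($G = -8 + 2 \cdot 984 \frac{1}{-22 + 984} = -8 + 2 \cdot 984 \cdot \frac{1}{962} = -8 + \frac{984}{481} = - \frac{2864}{481} \approx -5.9543$)
$- G = \left(-1\right) \left(- \frac{2864}{481}\right) = \frac{2864}{481}$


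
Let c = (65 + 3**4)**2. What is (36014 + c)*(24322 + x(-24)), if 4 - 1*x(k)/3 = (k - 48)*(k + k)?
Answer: 800670780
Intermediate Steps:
x(k) = 12 - 6*k*(-48 + k) (x(k) = 12 - 3*(k - 48)*(k + k) = 12 - 3*(-48 + k)*2*k = 12 - 6*k*(-48 + k))
c = 21316 (c = (65 + 81)**2 = 146**2 = 21316)
(36014 + c)*(24322 + x(-24)) = (36014 + 21316)*(24322 + (12 - 6*(-24)**2 + 288*(-24))) = 57330*(24322 + (12 - 6*576 - 6912)) = 57330*(24322 + (12 - 3456 - 6912)) = 57330*(24322 - 10356) = 57330*13966 = 800670780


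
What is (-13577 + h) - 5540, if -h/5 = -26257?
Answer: 112168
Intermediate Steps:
h = 131285 (h = -5*(-26257) = 131285)
(-13577 + h) - 5540 = (-13577 + 131285) - 5540 = 117708 - 5540 = 112168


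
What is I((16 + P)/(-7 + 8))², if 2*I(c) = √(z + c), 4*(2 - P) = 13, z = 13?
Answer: 111/16 ≈ 6.9375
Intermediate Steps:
P = -5/4 (P = 2 - ¼*13 = 2 - 13/4 = -5/4 ≈ -1.2500)
I(c) = √(13 + c)/2
I((16 + P)/(-7 + 8))² = (√(13 + (16 - 5/4)/(-7 + 8))/2)² = (√(13 + (59/4)/1)/2)² = (√(13 + (59/4)*1)/2)² = (√(13 + 59/4)/2)² = (√(111/4)/2)² = ((√111/2)/2)² = (√111/4)² = 111/16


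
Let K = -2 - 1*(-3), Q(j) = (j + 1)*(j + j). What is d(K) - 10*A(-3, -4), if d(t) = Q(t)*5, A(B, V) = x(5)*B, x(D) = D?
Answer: 170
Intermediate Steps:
A(B, V) = 5*B
Q(j) = 2*j*(1 + j) (Q(j) = (1 + j)*(2*j) = 2*j*(1 + j))
K = 1 (K = -2 + 3 = 1)
d(t) = 10*t*(1 + t) (d(t) = (2*t*(1 + t))*5 = 10*t*(1 + t))
d(K) - 10*A(-3, -4) = 10*1*(1 + 1) - 50*(-3) = 10*1*2 - 10*(-15) = 20 + 150 = 170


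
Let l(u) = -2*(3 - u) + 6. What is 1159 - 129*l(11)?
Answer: -1679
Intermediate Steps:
l(u) = 2*u (l(u) = (-6 + 2*u) + 6 = 2*u)
1159 - 129*l(11) = 1159 - 258*11 = 1159 - 129*22 = 1159 - 2838 = -1679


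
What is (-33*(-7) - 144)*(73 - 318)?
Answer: -21315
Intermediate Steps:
(-33*(-7) - 144)*(73 - 318) = (231 - 144)*(-245) = 87*(-245) = -21315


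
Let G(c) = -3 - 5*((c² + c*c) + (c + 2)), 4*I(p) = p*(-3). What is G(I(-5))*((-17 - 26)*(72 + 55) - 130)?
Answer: 7709989/8 ≈ 9.6375e+5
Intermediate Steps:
I(p) = -3*p/4 (I(p) = (p*(-3))/4 = (-3*p)/4 = -3*p/4)
G(c) = -13 - 10*c² - 5*c (G(c) = -3 - 5*((c² + c²) + (2 + c)) = -3 - 5*(2*c² + (2 + c)) = -3 - 5*(2 + c + 2*c²) = -3 + (-10 - 10*c² - 5*c) = -13 - 10*c² - 5*c)
G(I(-5))*((-17 - 26)*(72 + 55) - 130) = (-13 - 10*(-¾*(-5))² - (-15)*(-5)/4)*((-17 - 26)*(72 + 55) - 130) = (-13 - 10*(15/4)² - 5*15/4)*(-43*127 - 130) = (-13 - 10*225/16 - 75/4)*(-5461 - 130) = (-13 - 1125/8 - 75/4)*(-5591) = -1379/8*(-5591) = 7709989/8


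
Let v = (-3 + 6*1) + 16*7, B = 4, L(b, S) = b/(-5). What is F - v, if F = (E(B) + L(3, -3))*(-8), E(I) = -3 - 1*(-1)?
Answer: -471/5 ≈ -94.200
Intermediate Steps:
L(b, S) = -b/5 (L(b, S) = b*(-1/5) = -b/5)
E(I) = -2 (E(I) = -3 + 1 = -2)
v = 115 (v = (-3 + 6) + 112 = 3 + 112 = 115)
F = 104/5 (F = (-2 - 1/5*3)*(-8) = (-2 - 3/5)*(-8) = -13/5*(-8) = 104/5 ≈ 20.800)
F - v = 104/5 - 1*115 = 104/5 - 115 = -471/5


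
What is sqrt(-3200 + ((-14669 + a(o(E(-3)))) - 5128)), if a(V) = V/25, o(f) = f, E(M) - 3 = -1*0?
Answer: I*sqrt(574922)/5 ≈ 151.65*I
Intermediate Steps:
E(M) = 3 (E(M) = 3 - 1*0 = 3 + 0 = 3)
a(V) = V/25 (a(V) = V*(1/25) = V/25)
sqrt(-3200 + ((-14669 + a(o(E(-3)))) - 5128)) = sqrt(-3200 + ((-14669 + (1/25)*3) - 5128)) = sqrt(-3200 + ((-14669 + 3/25) - 5128)) = sqrt(-3200 + (-366722/25 - 5128)) = sqrt(-3200 - 494922/25) = sqrt(-574922/25) = I*sqrt(574922)/5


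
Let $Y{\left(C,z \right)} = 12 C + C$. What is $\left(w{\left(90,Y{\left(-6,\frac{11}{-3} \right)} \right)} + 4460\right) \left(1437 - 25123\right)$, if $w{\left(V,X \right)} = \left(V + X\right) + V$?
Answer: $-108055532$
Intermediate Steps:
$Y{\left(C,z \right)} = 13 C$
$w{\left(V,X \right)} = X + 2 V$
$\left(w{\left(90,Y{\left(-6,\frac{11}{-3} \right)} \right)} + 4460\right) \left(1437 - 25123\right) = \left(\left(13 \left(-6\right) + 2 \cdot 90\right) + 4460\right) \left(1437 - 25123\right) = \left(\left(-78 + 180\right) + 4460\right) \left(-23686\right) = \left(102 + 4460\right) \left(-23686\right) = 4562 \left(-23686\right) = -108055532$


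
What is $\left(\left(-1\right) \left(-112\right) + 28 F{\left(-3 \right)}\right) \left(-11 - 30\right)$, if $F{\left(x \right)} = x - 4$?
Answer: $3444$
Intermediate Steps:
$F{\left(x \right)} = -4 + x$ ($F{\left(x \right)} = x - 4 = -4 + x$)
$\left(\left(-1\right) \left(-112\right) + 28 F{\left(-3 \right)}\right) \left(-11 - 30\right) = \left(\left(-1\right) \left(-112\right) + 28 \left(-4 - 3\right)\right) \left(-11 - 30\right) = \left(112 + 28 \left(-7\right)\right) \left(-11 - 30\right) = \left(112 - 196\right) \left(-41\right) = \left(-84\right) \left(-41\right) = 3444$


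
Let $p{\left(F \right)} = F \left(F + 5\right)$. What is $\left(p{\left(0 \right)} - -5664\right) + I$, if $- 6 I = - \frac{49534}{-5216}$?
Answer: $\frac{88605505}{15648} \approx 5662.4$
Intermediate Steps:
$p{\left(F \right)} = F \left(5 + F\right)$
$I = - \frac{24767}{15648}$ ($I = - \frac{\left(-49534\right) \frac{1}{-5216}}{6} = - \frac{\left(-49534\right) \left(- \frac{1}{5216}\right)}{6} = \left(- \frac{1}{6}\right) \frac{24767}{2608} = - \frac{24767}{15648} \approx -1.5828$)
$\left(p{\left(0 \right)} - -5664\right) + I = \left(0 \left(5 + 0\right) - -5664\right) - \frac{24767}{15648} = \left(0 \cdot 5 + 5664\right) - \frac{24767}{15648} = \left(0 + 5664\right) - \frac{24767}{15648} = 5664 - \frac{24767}{15648} = \frac{88605505}{15648}$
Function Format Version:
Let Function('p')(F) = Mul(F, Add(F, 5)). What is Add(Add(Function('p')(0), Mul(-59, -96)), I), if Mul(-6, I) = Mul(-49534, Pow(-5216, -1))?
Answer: Rational(88605505, 15648) ≈ 5662.4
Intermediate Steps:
Function('p')(F) = Mul(F, Add(5, F))
I = Rational(-24767, 15648) (I = Mul(Rational(-1, 6), Mul(-49534, Pow(-5216, -1))) = Mul(Rational(-1, 6), Mul(-49534, Rational(-1, 5216))) = Mul(Rational(-1, 6), Rational(24767, 2608)) = Rational(-24767, 15648) ≈ -1.5828)
Add(Add(Function('p')(0), Mul(-59, -96)), I) = Add(Add(Mul(0, Add(5, 0)), Mul(-59, -96)), Rational(-24767, 15648)) = Add(Add(Mul(0, 5), 5664), Rational(-24767, 15648)) = Add(Add(0, 5664), Rational(-24767, 15648)) = Add(5664, Rational(-24767, 15648)) = Rational(88605505, 15648)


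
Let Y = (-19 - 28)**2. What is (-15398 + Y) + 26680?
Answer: 13491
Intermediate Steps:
Y = 2209 (Y = (-47)**2 = 2209)
(-15398 + Y) + 26680 = (-15398 + 2209) + 26680 = -13189 + 26680 = 13491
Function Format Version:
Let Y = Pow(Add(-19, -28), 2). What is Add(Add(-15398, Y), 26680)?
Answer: 13491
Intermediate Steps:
Y = 2209 (Y = Pow(-47, 2) = 2209)
Add(Add(-15398, Y), 26680) = Add(Add(-15398, 2209), 26680) = Add(-13189, 26680) = 13491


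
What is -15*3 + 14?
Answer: -31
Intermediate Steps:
-15*3 + 14 = -45 + 14 = -31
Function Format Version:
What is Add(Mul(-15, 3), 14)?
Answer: -31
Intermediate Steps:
Add(Mul(-15, 3), 14) = Add(-45, 14) = -31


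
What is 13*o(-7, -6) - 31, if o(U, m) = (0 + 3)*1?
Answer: 8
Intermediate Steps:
o(U, m) = 3 (o(U, m) = 3*1 = 3)
13*o(-7, -6) - 31 = 13*3 - 31 = 39 - 31 = 8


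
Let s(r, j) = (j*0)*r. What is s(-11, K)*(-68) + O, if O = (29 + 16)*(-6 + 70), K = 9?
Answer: 2880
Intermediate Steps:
O = 2880 (O = 45*64 = 2880)
s(r, j) = 0 (s(r, j) = 0*r = 0)
s(-11, K)*(-68) + O = 0*(-68) + 2880 = 0 + 2880 = 2880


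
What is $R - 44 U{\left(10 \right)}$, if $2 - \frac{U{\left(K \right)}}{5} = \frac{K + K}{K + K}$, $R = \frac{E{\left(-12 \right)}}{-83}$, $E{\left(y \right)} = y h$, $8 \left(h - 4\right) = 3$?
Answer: $- \frac{36415}{166} \approx -219.37$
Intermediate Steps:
$h = \frac{35}{8}$ ($h = 4 + \frac{1}{8} \cdot 3 = 4 + \frac{3}{8} = \frac{35}{8} \approx 4.375$)
$E{\left(y \right)} = \frac{35 y}{8}$ ($E{\left(y \right)} = y \frac{35}{8} = \frac{35 y}{8}$)
$R = \frac{105}{166}$ ($R = \frac{\frac{35}{8} \left(-12\right)}{-83} = \left(- \frac{105}{2}\right) \left(- \frac{1}{83}\right) = \frac{105}{166} \approx 0.63253$)
$U{\left(K \right)} = 5$ ($U{\left(K \right)} = 10 - 5 \frac{K + K}{K + K} = 10 - 5 \frac{2 K}{2 K} = 10 - 5 \cdot 2 K \frac{1}{2 K} = 10 - 5 = 5$)
$R - 44 U{\left(10 \right)} = \frac{105}{166} - 220 = - \frac{36415}{166}$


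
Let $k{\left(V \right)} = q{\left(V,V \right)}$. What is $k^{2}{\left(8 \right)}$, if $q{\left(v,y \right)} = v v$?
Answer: $4096$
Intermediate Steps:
$q{\left(v,y \right)} = v^{2}$
$k{\left(V \right)} = V^{2}$
$k^{2}{\left(8 \right)} = \left(8^{2}\right)^{2} = 64^{2} = 4096$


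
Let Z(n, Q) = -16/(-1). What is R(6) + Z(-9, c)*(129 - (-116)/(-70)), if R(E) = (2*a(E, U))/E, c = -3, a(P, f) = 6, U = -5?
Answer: 71382/35 ≈ 2039.5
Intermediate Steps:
Z(n, Q) = 16 (Z(n, Q) = -16*(-1) = 16)
R(E) = 12/E (R(E) = (2*6)/E = 12/E)
R(6) + Z(-9, c)*(129 - (-116)/(-70)) = 12/6 + 16*(129 - (-116)/(-70)) = 12*(⅙) + 16*(129 - (-116)*(-1)/70) = 2 + 16*(129 - 1*58/35) = 2 + 16*(129 - 58/35) = 2 + 16*(4457/35) = 2 + 71312/35 = 71382/35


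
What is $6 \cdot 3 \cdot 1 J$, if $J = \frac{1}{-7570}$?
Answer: $- \frac{9}{3785} \approx -0.0023778$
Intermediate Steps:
$J = - \frac{1}{7570} \approx -0.0001321$
$6 \cdot 3 \cdot 1 J = 6 \cdot 3 \cdot 1 \left(- \frac{1}{7570}\right) = 18 \cdot 1 \left(- \frac{1}{7570}\right) = 18 \left(- \frac{1}{7570}\right) = - \frac{9}{3785}$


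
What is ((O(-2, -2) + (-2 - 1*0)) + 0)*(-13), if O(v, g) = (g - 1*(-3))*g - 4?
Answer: 104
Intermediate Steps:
O(v, g) = -4 + g*(3 + g) (O(v, g) = (g + 3)*g - 4 = (3 + g)*g - 4 = g*(3 + g) - 4 = -4 + g*(3 + g))
((O(-2, -2) + (-2 - 1*0)) + 0)*(-13) = (((-4 + (-2)² + 3*(-2)) + (-2 - 1*0)) + 0)*(-13) = (((-4 + 4 - 6) + (-2 + 0)) + 0)*(-13) = ((-6 - 2) + 0)*(-13) = (-8 + 0)*(-13) = -8*(-13) = 104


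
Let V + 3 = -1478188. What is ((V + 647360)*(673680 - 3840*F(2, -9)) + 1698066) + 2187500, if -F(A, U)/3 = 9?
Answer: -645850900594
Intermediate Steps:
V = -1478191 (V = -3 - 1478188 = -1478191)
F(A, U) = -27 (F(A, U) = -3*9 = -27)
((V + 647360)*(673680 - 3840*F(2, -9)) + 1698066) + 2187500 = ((-1478191 + 647360)*(673680 - 3840*(-27)) + 1698066) + 2187500 = (-830831*(673680 + 103680) + 1698066) + 2187500 = (-830831*777360 + 1698066) + 2187500 = (-645854786160 + 1698066) + 2187500 = -645853088094 + 2187500 = -645850900594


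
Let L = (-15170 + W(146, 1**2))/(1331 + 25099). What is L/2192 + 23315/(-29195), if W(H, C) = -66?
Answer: -67559454071/84569973960 ≈ -0.79886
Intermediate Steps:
L = -7618/13215 (L = (-15170 - 66)/(1331 + 25099) = -15236/26430 = -15236*1/26430 = -7618/13215 ≈ -0.57647)
L/2192 + 23315/(-29195) = -7618/13215/2192 + 23315/(-29195) = -7618/13215*1/2192 + 23315*(-1/29195) = -3809/14483640 - 4663/5839 = -67559454071/84569973960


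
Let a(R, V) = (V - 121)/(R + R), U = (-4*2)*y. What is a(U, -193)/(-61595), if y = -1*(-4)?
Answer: -157/1971040 ≈ -7.9653e-5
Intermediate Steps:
y = 4
U = -32 (U = -4*2*4 = -2*4*4 = -8*4 = -32)
a(R, V) = (-121 + V)/(2*R) (a(R, V) = (-121 + V)/((2*R)) = (-121 + V)*(1/(2*R)) = (-121 + V)/(2*R))
a(U, -193)/(-61595) = ((½)*(-121 - 193)/(-32))/(-61595) = ((½)*(-1/32)*(-314))*(-1/61595) = (157/32)*(-1/61595) = -157/1971040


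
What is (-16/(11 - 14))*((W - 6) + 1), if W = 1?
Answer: -64/3 ≈ -21.333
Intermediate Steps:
(-16/(11 - 14))*((W - 6) + 1) = (-16/(11 - 14))*((1 - 6) + 1) = (-16/(-3))*(-5 + 1) = -16*(-⅓)*(-4) = (16/3)*(-4) = -64/3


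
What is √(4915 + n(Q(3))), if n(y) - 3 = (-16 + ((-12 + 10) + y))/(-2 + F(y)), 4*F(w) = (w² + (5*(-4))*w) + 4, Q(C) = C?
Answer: √595210/11 ≈ 70.136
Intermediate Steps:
F(w) = 1 - 5*w + w²/4 (F(w) = ((w² + (5*(-4))*w) + 4)/4 = ((w² - 20*w) + 4)/4 = (4 + w² - 20*w)/4 = 1 - 5*w + w²/4)
n(y) = 3 + (-18 + y)/(-1 - 5*y + y²/4) (n(y) = 3 + (-16 + ((-12 + 10) + y))/(-2 + (1 - 5*y + y²/4)) = 3 + (-16 + (-2 + y))/(-1 - 5*y + y²/4) = 3 + (-18 + y)/(-1 - 5*y + y²/4))
√(4915 + n(Q(3))) = √(4915 + (84 - 3*3² + 56*3)/(4 - 1*3² + 20*3)) = √(4915 + (84 - 3*9 + 168)/(4 - 1*9 + 60)) = √(4915 + (84 - 27 + 168)/(4 - 9 + 60)) = √(4915 + 225/55) = √(4915 + (1/55)*225) = √(4915 + 45/11) = √(54110/11) = √595210/11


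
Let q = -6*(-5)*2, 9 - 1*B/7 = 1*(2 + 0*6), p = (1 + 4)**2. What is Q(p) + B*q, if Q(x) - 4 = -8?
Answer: 2936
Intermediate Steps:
p = 25 (p = 5**2 = 25)
B = 49 (B = 63 - 7*(2 + 0*6) = 63 - 7*(2 + 0) = 63 - 7*2 = 63 - 14 = 49)
Q(x) = -4 (Q(x) = 4 - 8 = -4)
q = 60 (q = 30*2 = 60)
Q(p) + B*q = -4 + 49*60 = -4 + 2940 = 2936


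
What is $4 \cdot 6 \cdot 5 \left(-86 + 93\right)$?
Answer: $840$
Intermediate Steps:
$4 \cdot 6 \cdot 5 \left(-86 + 93\right) = 24 \cdot 5 \cdot 7 = 120 \cdot 7 = 840$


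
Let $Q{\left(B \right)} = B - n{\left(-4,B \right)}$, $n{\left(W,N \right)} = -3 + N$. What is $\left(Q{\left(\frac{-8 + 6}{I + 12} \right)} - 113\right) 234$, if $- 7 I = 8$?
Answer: $-25740$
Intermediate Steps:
$I = - \frac{8}{7}$ ($I = \left(- \frac{1}{7}\right) 8 = - \frac{8}{7} \approx -1.1429$)
$Q{\left(B \right)} = 3$ ($Q{\left(B \right)} = B - \left(-3 + B\right) = 3$)
$\left(Q{\left(\frac{-8 + 6}{I + 12} \right)} - 113\right) 234 = \left(3 - 113\right) 234 = \left(-110\right) 234 = -25740$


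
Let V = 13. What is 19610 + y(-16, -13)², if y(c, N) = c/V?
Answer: 3314346/169 ≈ 19612.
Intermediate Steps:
y(c, N) = c/13
19610 + y(-16, -13)² = 19610 + ((1/13)*(-16))² = 19610 + (-16/13)² = 19610 + 256/169 = 3314346/169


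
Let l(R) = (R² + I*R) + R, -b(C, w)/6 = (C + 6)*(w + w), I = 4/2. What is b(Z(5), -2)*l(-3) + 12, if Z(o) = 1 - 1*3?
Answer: 12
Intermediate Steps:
I = 2 (I = 4*(½) = 2)
Z(o) = -2 (Z(o) = 1 - 3 = -2)
b(C, w) = -12*w*(6 + C) (b(C, w) = -6*(C + 6)*(w + w) = -6*(6 + C)*2*w = -12*w*(6 + C))
l(R) = R² + 3*R (l(R) = (R² + 2*R) + R = R² + 3*R)
b(Z(5), -2)*l(-3) + 12 = (-12*(-2)*(6 - 2))*(-3*(3 - 3)) + 12 = (-12*(-2)*4)*(-3*0) + 12 = 96*0 + 12 = 0 + 12 = 12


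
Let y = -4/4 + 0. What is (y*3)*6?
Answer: -18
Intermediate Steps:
y = -1 (y = -4*¼ + 0 = -1 + 0 = -1)
(y*3)*6 = -1*3*6 = -3*6 = -18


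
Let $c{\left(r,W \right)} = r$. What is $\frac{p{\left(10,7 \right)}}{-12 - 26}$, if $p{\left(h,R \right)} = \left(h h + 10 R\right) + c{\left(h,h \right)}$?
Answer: $- \frac{90}{19} \approx -4.7368$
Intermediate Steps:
$p{\left(h,R \right)} = h + h^{2} + 10 R$ ($p{\left(h,R \right)} = \left(h h + 10 R\right) + h = \left(h^{2} + 10 R\right) + h = h + h^{2} + 10 R$)
$\frac{p{\left(10,7 \right)}}{-12 - 26} = \frac{10 + 10^{2} + 10 \cdot 7}{-12 - 26} = \frac{10 + 100 + 70}{-38} = \left(- \frac{1}{38}\right) 180 = - \frac{90}{19}$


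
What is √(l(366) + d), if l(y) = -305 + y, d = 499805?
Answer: √499866 ≈ 707.01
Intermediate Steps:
√(l(366) + d) = √((-305 + 366) + 499805) = √(61 + 499805) = √499866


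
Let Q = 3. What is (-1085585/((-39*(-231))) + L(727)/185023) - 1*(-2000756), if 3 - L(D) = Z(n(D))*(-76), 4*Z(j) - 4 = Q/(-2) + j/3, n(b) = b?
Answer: 6669607506260861/3333744414 ≈ 2.0006e+6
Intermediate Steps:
Z(j) = 5/8 + j/12 (Z(j) = 1 + (3/(-2) + j/3)/4 = 1 + (3*(-½) + j*(⅓))/4 = 1 + (-3/2 + j/3)/4 = 1 + (-3/8 + j/12) = 5/8 + j/12)
L(D) = 101/2 + 19*D/3 (L(D) = 3 - (5/8 + D/12)*(-76) = 3 - (-95/2 - 19*D/3) = 3 + (95/2 + 19*D/3) = 101/2 + 19*D/3)
(-1085585/((-39*(-231))) + L(727)/185023) - 1*(-2000756) = (-1085585/((-39*(-231))) + (101/2 + (19/3)*727)/185023) - 1*(-2000756) = (-1085585/9009 + (101/2 + 13813/3)*(1/185023)) + 2000756 = (-1085585*1/9009 + (27929/6)*(1/185023)) + 2000756 = (-1085585/9009 + 27929/1110138) + 2000756 = -401632516123/3333744414 + 2000756 = 6669607506260861/3333744414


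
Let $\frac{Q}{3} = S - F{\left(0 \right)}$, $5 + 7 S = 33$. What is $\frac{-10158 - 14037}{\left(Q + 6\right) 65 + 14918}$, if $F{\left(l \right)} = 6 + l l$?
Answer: $- \frac{24195}{14918} \approx -1.6219$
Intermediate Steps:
$S = 4$ ($S = - \frac{5}{7} + \frac{1}{7} \cdot 33 = - \frac{5}{7} + \frac{33}{7} = 4$)
$F{\left(l \right)} = 6 + l^{2}$
$Q = -6$ ($Q = 3 \left(4 - \left(6 + 0^{2}\right)\right) = 3 \left(4 - \left(6 + 0\right)\right) = 3 \left(4 - 6\right) = 3 \left(-2\right) = -6$)
$\frac{-10158 - 14037}{\left(Q + 6\right) 65 + 14918} = \frac{-10158 - 14037}{\left(-6 + 6\right) 65 + 14918} = - \frac{24195}{0 \cdot 65 + 14918} = - \frac{24195}{0 + 14918} = - \frac{24195}{14918}$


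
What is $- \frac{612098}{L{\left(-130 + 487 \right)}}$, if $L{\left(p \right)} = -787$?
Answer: $\frac{612098}{787} \approx 777.76$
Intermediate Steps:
$- \frac{612098}{L{\left(-130 + 487 \right)}} = - \frac{612098}{-787} = \left(-612098\right) \left(- \frac{1}{787}\right) = \frac{612098}{787}$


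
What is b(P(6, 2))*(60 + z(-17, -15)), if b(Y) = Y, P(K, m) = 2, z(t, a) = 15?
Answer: 150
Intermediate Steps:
b(P(6, 2))*(60 + z(-17, -15)) = 2*(60 + 15) = 2*75 = 150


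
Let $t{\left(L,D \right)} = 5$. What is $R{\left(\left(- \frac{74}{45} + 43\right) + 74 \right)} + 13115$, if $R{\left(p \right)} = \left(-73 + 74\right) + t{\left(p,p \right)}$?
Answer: $13121$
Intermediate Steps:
$R{\left(p \right)} = 6$ ($R{\left(p \right)} = \left(-73 + 74\right) + 5 = 1 + 5 = 6$)
$R{\left(\left(- \frac{74}{45} + 43\right) + 74 \right)} + 13115 = 6 + 13115 = 13121$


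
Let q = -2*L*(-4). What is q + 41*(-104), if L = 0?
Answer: -4264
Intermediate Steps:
q = 0 (q = -2*0*(-4) = 0*(-4) = 0)
q + 41*(-104) = 0 + 41*(-104) = 0 - 4264 = -4264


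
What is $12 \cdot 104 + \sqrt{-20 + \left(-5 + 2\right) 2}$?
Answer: $1248 + i \sqrt{26} \approx 1248.0 + 5.099 i$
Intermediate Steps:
$12 \cdot 104 + \sqrt{-20 + \left(-5 + 2\right) 2} = 1248 + \sqrt{-20 - 6} = 1248 + \sqrt{-26} = 1248 + i \sqrt{26}$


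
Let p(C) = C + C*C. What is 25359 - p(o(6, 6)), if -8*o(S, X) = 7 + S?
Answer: 1622911/64 ≈ 25358.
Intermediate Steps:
o(S, X) = -7/8 - S/8 (o(S, X) = -(7 + S)/8 = -7/8 - S/8)
p(C) = C + C**2
25359 - p(o(6, 6)) = 25359 - (-7/8 - 1/8*6)*(1 + (-7/8 - 1/8*6)) = 25359 - (-7/8 - 3/4)*(1 + (-7/8 - 3/4)) = 25359 - (-13)*(1 - 13/8)/8 = 25359 - (-13)*(-5)/(8*8) = 25359 - 1*65/64 = 25359 - 65/64 = 1622911/64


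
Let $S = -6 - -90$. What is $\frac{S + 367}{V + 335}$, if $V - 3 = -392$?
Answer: $- \frac{451}{54} \approx -8.3519$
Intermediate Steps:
$S = 84$ ($S = -6 + 90 = 84$)
$V = -389$ ($V = 3 - 392 = -389$)
$\frac{S + 367}{V + 335} = \frac{84 + 367}{-389 + 335} = \frac{451}{-54} = 451 \left(- \frac{1}{54}\right) = - \frac{451}{54}$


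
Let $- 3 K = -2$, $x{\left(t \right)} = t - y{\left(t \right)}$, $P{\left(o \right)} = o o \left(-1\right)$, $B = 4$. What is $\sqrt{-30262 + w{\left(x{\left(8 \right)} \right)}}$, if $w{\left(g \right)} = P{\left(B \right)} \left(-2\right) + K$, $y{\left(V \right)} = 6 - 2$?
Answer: $\frac{8 i \sqrt{4251}}{3} \approx 173.87 i$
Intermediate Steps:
$P{\left(o \right)} = - o^{2}$ ($P{\left(o \right)} = o^{2} \left(-1\right) = - o^{2}$)
$y{\left(V \right)} = 4$
$x{\left(t \right)} = -4 + t$ ($x{\left(t \right)} = t - 4 = -4 + t$)
$K = \frac{2}{3}$ ($K = \left(- \frac{1}{3}\right) \left(-2\right) = \frac{2}{3} \approx 0.66667$)
$w{\left(g \right)} = \frac{98}{3}$ ($w{\left(g \right)} = - 4^{2} \left(-2\right) + \frac{2}{3} = \left(-1\right) 16 \left(-2\right) + \frac{2}{3} = \left(-16\right) \left(-2\right) + \frac{2}{3} = 32 + \frac{2}{3} = \frac{98}{3}$)
$\sqrt{-30262 + w{\left(x{\left(8 \right)} \right)}} = \sqrt{-30262 + \frac{98}{3}} = \sqrt{- \frac{90688}{3}} = \frac{8 i \sqrt{4251}}{3}$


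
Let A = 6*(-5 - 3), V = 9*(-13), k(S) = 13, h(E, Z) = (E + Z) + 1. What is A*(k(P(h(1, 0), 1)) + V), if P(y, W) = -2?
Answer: 4992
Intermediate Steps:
h(E, Z) = 1 + E + Z
V = -117
A = -48 (A = 6*(-8) = -48)
A*(k(P(h(1, 0), 1)) + V) = -48*(13 - 117) = -48*(-104) = 4992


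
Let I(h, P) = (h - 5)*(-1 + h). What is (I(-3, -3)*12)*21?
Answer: 8064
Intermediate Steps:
I(h, P) = (-1 + h)*(-5 + h) (I(h, P) = (-5 + h)*(-1 + h) = (-1 + h)*(-5 + h))
(I(-3, -3)*12)*21 = ((5 + (-3)² - 6*(-3))*12)*21 = ((5 + 9 + 18)*12)*21 = (32*12)*21 = 384*21 = 8064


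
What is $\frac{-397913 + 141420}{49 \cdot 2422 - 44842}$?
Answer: $- \frac{256493}{73836} \approx -3.4738$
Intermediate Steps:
$\frac{-397913 + 141420}{49 \cdot 2422 - 44842} = - \frac{256493}{118678 - 44842} = - \frac{256493}{73836}$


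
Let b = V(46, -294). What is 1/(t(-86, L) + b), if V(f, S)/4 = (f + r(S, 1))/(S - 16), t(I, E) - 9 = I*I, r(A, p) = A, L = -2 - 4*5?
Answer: 5/37041 ≈ 0.00013499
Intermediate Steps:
L = -22 (L = -2 - 20 = -22)
t(I, E) = 9 + I² (t(I, E) = 9 + I*I = 9 + I²)
V(f, S) = 4*(S + f)/(-16 + S) (V(f, S) = 4*((f + S)/(S - 16)) = 4*((S + f)/(-16 + S)) = 4*(S + f)/(-16 + S))
b = 16/5 (b = 4*(-294 + 46)/(-16 - 294) = 4*(-248)/(-310) = 4*(-1/310)*(-248) = 16/5 ≈ 3.2000)
1/(t(-86, L) + b) = 1/((9 + (-86)²) + 16/5) = 1/((9 + 7396) + 16/5) = 1/(7405 + 16/5) = 1/(37041/5) = 5/37041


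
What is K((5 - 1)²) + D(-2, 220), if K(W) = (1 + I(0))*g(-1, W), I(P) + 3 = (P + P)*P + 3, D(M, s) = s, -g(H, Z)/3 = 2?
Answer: 214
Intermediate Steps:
g(H, Z) = -6 (g(H, Z) = -3*2 = -6)
I(P) = 2*P² (I(P) = -3 + ((P + P)*P + 3) = -3 + ((2*P)*P + 3) = -3 + (2*P² + 3) = -3 + (3 + 2*P²) = 2*P²)
K(W) = -6 (K(W) = (1 + 2*0²)*(-6) = (1 + 2*0)*(-6) = (1 + 0)*(-6) = 1*(-6) = -6)
K((5 - 1)²) + D(-2, 220) = -6 + 220 = 214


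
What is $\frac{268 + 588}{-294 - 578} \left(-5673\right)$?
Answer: $\frac{607011}{109} \approx 5568.9$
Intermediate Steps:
$\frac{268 + 588}{-294 - 578} \left(-5673\right) = \frac{856}{-872} \left(-5673\right) = 856 \left(- \frac{1}{872}\right) \left(-5673\right) = \left(- \frac{107}{109}\right) \left(-5673\right) = \frac{607011}{109}$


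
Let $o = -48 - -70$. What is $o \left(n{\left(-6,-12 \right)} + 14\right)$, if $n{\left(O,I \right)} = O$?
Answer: $176$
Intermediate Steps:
$o = 22$ ($o = -48 + 70 = 22$)
$o \left(n{\left(-6,-12 \right)} + 14\right) = 22 \left(-6 + 14\right) = 22 \cdot 8 = 176$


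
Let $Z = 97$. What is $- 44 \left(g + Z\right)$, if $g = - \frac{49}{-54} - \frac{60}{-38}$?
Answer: $- \frac{2245606}{513} \approx -4377.4$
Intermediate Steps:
$g = \frac{2551}{1026}$ ($g = \left(-49\right) \left(- \frac{1}{54}\right) - - \frac{30}{19} = \frac{49}{54} + \frac{30}{19} = \frac{2551}{1026} \approx 2.4864$)
$- 44 \left(g + Z\right) = - 44 \left(\frac{2551}{1026} + 97\right) = \left(-44\right) \frac{102073}{1026} = - \frac{2245606}{513}$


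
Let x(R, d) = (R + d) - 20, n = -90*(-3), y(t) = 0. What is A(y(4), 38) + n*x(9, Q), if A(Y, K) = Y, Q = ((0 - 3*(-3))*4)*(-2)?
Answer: -22410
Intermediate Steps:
Q = -72 (Q = ((0 + 9)*4)*(-2) = (9*4)*(-2) = 36*(-2) = -72)
n = 270
x(R, d) = -20 + R + d
A(y(4), 38) + n*x(9, Q) = 0 + 270*(-20 + 9 - 72) = 0 + 270*(-83) = 0 - 22410 = -22410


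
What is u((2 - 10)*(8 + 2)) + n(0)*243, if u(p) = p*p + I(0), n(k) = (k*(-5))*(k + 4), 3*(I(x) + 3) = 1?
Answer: 19192/3 ≈ 6397.3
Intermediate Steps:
I(x) = -8/3 (I(x) = -3 + (⅓)*1 = -3 + ⅓ = -8/3)
n(k) = -5*k*(4 + k) (n(k) = (-5*k)*(4 + k) = -5*k*(4 + k))
u(p) = -8/3 + p² (u(p) = p*p - 8/3 = p² - 8/3 = -8/3 + p²)
u((2 - 10)*(8 + 2)) + n(0)*243 = (-8/3 + ((2 - 10)*(8 + 2))²) - 5*0*(4 + 0)*243 = (-8/3 + (-8*10)²) - 5*0*4*243 = (-8/3 + (-80)²) + 0*243 = (-8/3 + 6400) + 0 = 19192/3 + 0 = 19192/3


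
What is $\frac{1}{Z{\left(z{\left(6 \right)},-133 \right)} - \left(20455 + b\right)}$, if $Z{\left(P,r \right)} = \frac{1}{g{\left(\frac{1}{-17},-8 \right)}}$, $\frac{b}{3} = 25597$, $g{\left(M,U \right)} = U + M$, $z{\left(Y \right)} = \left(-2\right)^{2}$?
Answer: $- \frac{137}{13322719} \approx -1.0283 \cdot 10^{-5}$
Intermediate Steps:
$z{\left(Y \right)} = 4$
$g{\left(M,U \right)} = M + U$
$b = 76791$ ($b = 3 \cdot 25597 = 76791$)
$Z{\left(P,r \right)} = - \frac{17}{137}$ ($Z{\left(P,r \right)} = \frac{1}{\frac{1}{-17} - 8} = \frac{1}{- \frac{1}{17} - 8} = \frac{1}{- \frac{137}{17}} = - \frac{17}{137}$)
$\frac{1}{Z{\left(z{\left(6 \right)},-133 \right)} - \left(20455 + b\right)} = \frac{1}{- \frac{17}{137} - 97246} = \frac{1}{- \frac{13322719}{137}} = - \frac{137}{13322719}$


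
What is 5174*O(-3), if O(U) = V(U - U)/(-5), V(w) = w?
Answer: 0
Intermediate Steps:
O(U) = 0 (O(U) = (U - U)/(-5) = 0*(-1/5) = 0)
5174*O(-3) = 5174*0 = 0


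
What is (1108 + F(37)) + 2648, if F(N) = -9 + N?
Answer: 3784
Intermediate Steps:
(1108 + F(37)) + 2648 = (1108 + (-9 + 37)) + 2648 = (1108 + 28) + 2648 = 1136 + 2648 = 3784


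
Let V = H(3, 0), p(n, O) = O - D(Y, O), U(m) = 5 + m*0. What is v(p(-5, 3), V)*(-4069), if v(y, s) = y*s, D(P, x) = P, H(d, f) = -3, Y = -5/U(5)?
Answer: 48828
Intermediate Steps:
U(m) = 5 (U(m) = 5 + 0 = 5)
Y = -1 (Y = -5/5 = -5*1/5 = -1)
p(n, O) = 1 + O (p(n, O) = O - 1*(-1) = O + 1 = 1 + O)
V = -3
v(y, s) = s*y
v(p(-5, 3), V)*(-4069) = -3*(1 + 3)*(-4069) = -3*4*(-4069) = -12*(-4069) = 48828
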